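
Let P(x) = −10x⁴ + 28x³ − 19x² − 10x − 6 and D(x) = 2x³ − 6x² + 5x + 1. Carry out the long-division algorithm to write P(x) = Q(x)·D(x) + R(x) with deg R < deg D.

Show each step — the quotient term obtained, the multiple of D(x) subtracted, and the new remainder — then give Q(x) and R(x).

Q(x) = −5x − 1; R(x) = −5

Step 1: lead(−10x⁴ + 28x³ − 19x² − 10x − 6) ÷ lead(D) = −10x⁴ ÷ 2x³ = −5x. Subtract (−5x)·D = −10x⁴ + 30x³ − 25x² − 5x. Remainder: −2x³ + 6x² − 5x − 6.
Step 2: lead(−2x³ + 6x² − 5x − 6) ÷ lead(D) = −2x³ ÷ 2x³ = −1. Subtract (−1)·D = −2x³ + 6x² − 5x − 1. Remainder: −5.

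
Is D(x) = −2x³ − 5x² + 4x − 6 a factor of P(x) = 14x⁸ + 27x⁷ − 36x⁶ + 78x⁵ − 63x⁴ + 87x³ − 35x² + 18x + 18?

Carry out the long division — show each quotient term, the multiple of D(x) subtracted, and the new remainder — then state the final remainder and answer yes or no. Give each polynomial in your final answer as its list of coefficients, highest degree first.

R = [0], so D(x) is a factor of P(x). yes

Step 1: lead(14x⁸ + 27x⁷ − 36x⁶ + 78x⁵ − 63x⁴ + 87x³ − 35x² + 18x + 18) ÷ lead(D) = 14x⁸ ÷ −2x³ = −7x⁵. Subtract (−7x⁵)·D = 14x⁸ + 35x⁷ − 28x⁶ + 42x⁵. Remainder: −8x⁷ − 8x⁶ + 36x⁵ − 63x⁴ + 87x³ − 35x² + 18x + 18.
Step 2: lead(−8x⁷ − 8x⁶ + 36x⁵ − 63x⁴ + 87x³ − 35x² + 18x + 18) ÷ lead(D) = −8x⁷ ÷ −2x³ = 4x⁴. Subtract (4x⁴)·D = −8x⁷ − 20x⁶ + 16x⁵ − 24x⁴. Remainder: 12x⁶ + 20x⁵ − 39x⁴ + 87x³ − 35x² + 18x + 18.
Step 3: lead(12x⁶ + 20x⁵ − 39x⁴ + 87x³ − 35x² + 18x + 18) ÷ lead(D) = 12x⁶ ÷ −2x³ = −6x³. Subtract (−6x³)·D = 12x⁶ + 30x⁵ − 24x⁴ + 36x³. Remainder: −10x⁵ − 15x⁴ + 51x³ − 35x² + 18x + 18.
Step 4: lead(−10x⁵ − 15x⁴ + 51x³ − 35x² + 18x + 18) ÷ lead(D) = −10x⁵ ÷ −2x³ = 5x². Subtract (5x²)·D = −10x⁵ − 25x⁴ + 20x³ − 30x². Remainder: 10x⁴ + 31x³ − 5x² + 18x + 18.
Step 5: lead(10x⁴ + 31x³ − 5x² + 18x + 18) ÷ lead(D) = 10x⁴ ÷ −2x³ = −5x. Subtract (−5x)·D = 10x⁴ + 25x³ − 20x² + 30x. Remainder: 6x³ + 15x² − 12x + 18.
Step 6: lead(6x³ + 15x² − 12x + 18) ÷ lead(D) = 6x³ ÷ −2x³ = −3. Subtract (−3)·D = 6x³ + 15x² − 12x + 18. Remainder: 0.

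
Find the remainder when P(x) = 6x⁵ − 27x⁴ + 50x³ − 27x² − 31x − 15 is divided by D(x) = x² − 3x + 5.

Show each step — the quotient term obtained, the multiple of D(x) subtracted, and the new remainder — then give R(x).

R(x) = −5x

Step 1: lead(6x⁵ − 27x⁴ + 50x³ − 27x² − 31x − 15) ÷ lead(D) = 6x⁵ ÷ x² = 6x³. Subtract (6x³)·D = 6x⁵ − 18x⁴ + 30x³. Remainder: −9x⁴ + 20x³ − 27x² − 31x − 15.
Step 2: lead(−9x⁴ + 20x³ − 27x² − 31x − 15) ÷ lead(D) = −9x⁴ ÷ x² = −9x². Subtract (−9x²)·D = −9x⁴ + 27x³ − 45x². Remainder: −7x³ + 18x² − 31x − 15.
Step 3: lead(−7x³ + 18x² − 31x − 15) ÷ lead(D) = −7x³ ÷ x² = −7x. Subtract (−7x)·D = −7x³ + 21x² − 35x. Remainder: −3x² + 4x − 15.
Step 4: lead(−3x² + 4x − 15) ÷ lead(D) = −3x² ÷ x² = −3. Subtract (−3)·D = −3x² + 9x − 15. Remainder: −5x.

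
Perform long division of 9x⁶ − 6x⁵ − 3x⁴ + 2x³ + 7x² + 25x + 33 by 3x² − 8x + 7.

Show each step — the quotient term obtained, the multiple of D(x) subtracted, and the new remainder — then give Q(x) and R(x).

Step 1: lead(9x⁶ − 6x⁵ − 3x⁴ + 2x³ + 7x² + 25x + 33) ÷ lead(D) = 9x⁶ ÷ 3x² = 3x⁴. Subtract (3x⁴)·D = 9x⁶ − 24x⁵ + 21x⁴. Remainder: 18x⁵ − 24x⁴ + 2x³ + 7x² + 25x + 33.
Step 2: lead(18x⁵ − 24x⁴ + 2x³ + 7x² + 25x + 33) ÷ lead(D) = 18x⁵ ÷ 3x² = 6x³. Subtract (6x³)·D = 18x⁵ − 48x⁴ + 42x³. Remainder: 24x⁴ − 40x³ + 7x² + 25x + 33.
Step 3: lead(24x⁴ − 40x³ + 7x² + 25x + 33) ÷ lead(D) = 24x⁴ ÷ 3x² = 8x². Subtract (8x²)·D = 24x⁴ − 64x³ + 56x². Remainder: 24x³ − 49x² + 25x + 33.
Step 4: lead(24x³ − 49x² + 25x + 33) ÷ lead(D) = 24x³ ÷ 3x² = 8x. Subtract (8x)·D = 24x³ − 64x² + 56x. Remainder: 15x² − 31x + 33.
Step 5: lead(15x² − 31x + 33) ÷ lead(D) = 15x² ÷ 3x² = 5. Subtract (5)·D = 15x² − 40x + 35. Remainder: 9x − 2.

Q(x) = 3x⁴ + 6x³ + 8x² + 8x + 5; R(x) = 9x − 2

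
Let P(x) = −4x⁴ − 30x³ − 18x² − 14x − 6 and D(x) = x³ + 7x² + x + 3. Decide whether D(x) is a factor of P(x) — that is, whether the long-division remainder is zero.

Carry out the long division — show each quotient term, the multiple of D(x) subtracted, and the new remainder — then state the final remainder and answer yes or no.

R(x) = 0, so D(x) is a factor of P(x). yes

Step 1: lead(−4x⁴ − 30x³ − 18x² − 14x − 6) ÷ lead(D) = −4x⁴ ÷ x³ = −4x. Subtract (−4x)·D = −4x⁴ − 28x³ − 4x² − 12x. Remainder: −2x³ − 14x² − 2x − 6.
Step 2: lead(−2x³ − 14x² − 2x − 6) ÷ lead(D) = −2x³ ÷ x³ = −2. Subtract (−2)·D = −2x³ − 14x² − 2x − 6. Remainder: 0.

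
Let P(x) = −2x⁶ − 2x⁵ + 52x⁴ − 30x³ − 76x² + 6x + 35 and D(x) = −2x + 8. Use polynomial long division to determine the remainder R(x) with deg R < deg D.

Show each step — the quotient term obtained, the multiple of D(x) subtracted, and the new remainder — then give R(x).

Step 1: lead(−2x⁶ − 2x⁵ + 52x⁴ − 30x³ − 76x² + 6x + 35) ÷ lead(D) = −2x⁶ ÷ −2x = x⁵. Subtract (x⁵)·D = −2x⁶ + 8x⁵. Remainder: −10x⁵ + 52x⁴ − 30x³ − 76x² + 6x + 35.
Step 2: lead(−10x⁵ + 52x⁴ − 30x³ − 76x² + 6x + 35) ÷ lead(D) = −10x⁵ ÷ −2x = 5x⁴. Subtract (5x⁴)·D = −10x⁵ + 40x⁴. Remainder: 12x⁴ − 30x³ − 76x² + 6x + 35.
Step 3: lead(12x⁴ − 30x³ − 76x² + 6x + 35) ÷ lead(D) = 12x⁴ ÷ −2x = −6x³. Subtract (−6x³)·D = 12x⁴ − 48x³. Remainder: 18x³ − 76x² + 6x + 35.
Step 4: lead(18x³ − 76x² + 6x + 35) ÷ lead(D) = 18x³ ÷ −2x = −9x². Subtract (−9x²)·D = 18x³ − 72x². Remainder: −4x² + 6x + 35.
Step 5: lead(−4x² + 6x + 35) ÷ lead(D) = −4x² ÷ −2x = 2x. Subtract (2x)·D = −4x² + 16x. Remainder: −10x + 35.
Step 6: lead(−10x + 35) ÷ lead(D) = −10x ÷ −2x = 5. Subtract (5)·D = −10x + 40. Remainder: −5.

R(x) = −5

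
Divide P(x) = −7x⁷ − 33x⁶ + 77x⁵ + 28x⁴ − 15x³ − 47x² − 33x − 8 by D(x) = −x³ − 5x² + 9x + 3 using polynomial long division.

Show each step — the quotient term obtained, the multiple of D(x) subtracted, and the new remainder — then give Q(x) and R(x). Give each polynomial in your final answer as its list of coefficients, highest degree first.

Q = [7, -2, -4, -5, -2]; R = [-2]

Step 1: lead(−7x⁷ − 33x⁶ + 77x⁵ + 28x⁴ − 15x³ − 47x² − 33x − 8) ÷ lead(D) = −7x⁷ ÷ −x³ = 7x⁴. Subtract (7x⁴)·D = −7x⁷ − 35x⁶ + 63x⁵ + 21x⁴. Remainder: 2x⁶ + 14x⁵ + 7x⁴ − 15x³ − 47x² − 33x − 8.
Step 2: lead(2x⁶ + 14x⁵ + 7x⁴ − 15x³ − 47x² − 33x − 8) ÷ lead(D) = 2x⁶ ÷ −x³ = −2x³. Subtract (−2x³)·D = 2x⁶ + 10x⁵ − 18x⁴ − 6x³. Remainder: 4x⁵ + 25x⁴ − 9x³ − 47x² − 33x − 8.
Step 3: lead(4x⁵ + 25x⁴ − 9x³ − 47x² − 33x − 8) ÷ lead(D) = 4x⁵ ÷ −x³ = −4x². Subtract (−4x²)·D = 4x⁵ + 20x⁴ − 36x³ − 12x². Remainder: 5x⁴ + 27x³ − 35x² − 33x − 8.
Step 4: lead(5x⁴ + 27x³ − 35x² − 33x − 8) ÷ lead(D) = 5x⁴ ÷ −x³ = −5x. Subtract (−5x)·D = 5x⁴ + 25x³ − 45x² − 15x. Remainder: 2x³ + 10x² − 18x − 8.
Step 5: lead(2x³ + 10x² − 18x − 8) ÷ lead(D) = 2x³ ÷ −x³ = −2. Subtract (−2)·D = 2x³ + 10x² − 18x − 6. Remainder: −2.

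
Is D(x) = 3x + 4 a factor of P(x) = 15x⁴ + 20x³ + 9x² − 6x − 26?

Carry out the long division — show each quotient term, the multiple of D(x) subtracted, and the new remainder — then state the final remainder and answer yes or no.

Step 1: lead(15x⁴ + 20x³ + 9x² − 6x − 26) ÷ lead(D) = 15x⁴ ÷ 3x = 5x³. Subtract (5x³)·D = 15x⁴ + 20x³. Remainder: 9x² − 6x − 26.
Step 2: lead(9x² − 6x − 26) ÷ lead(D) = 9x² ÷ 3x = 3x. Subtract (3x)·D = 9x² + 12x. Remainder: −18x − 26.
Step 3: lead(−18x − 26) ÷ lead(D) = −18x ÷ 3x = −6. Subtract (−6)·D = −18x − 24. Remainder: −2.

R(x) = −2, so D(x) is not a factor of P(x). no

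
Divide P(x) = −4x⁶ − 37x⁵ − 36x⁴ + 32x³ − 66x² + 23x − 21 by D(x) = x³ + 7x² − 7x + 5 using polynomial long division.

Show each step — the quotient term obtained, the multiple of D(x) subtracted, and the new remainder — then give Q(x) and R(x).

Q(x) = −4x³ − 9x² − x − 4; R(x) = −1

Step 1: lead(−4x⁶ − 37x⁵ − 36x⁴ + 32x³ − 66x² + 23x − 21) ÷ lead(D) = −4x⁶ ÷ x³ = −4x³. Subtract (−4x³)·D = −4x⁶ − 28x⁵ + 28x⁴ − 20x³. Remainder: −9x⁵ − 64x⁴ + 52x³ − 66x² + 23x − 21.
Step 2: lead(−9x⁵ − 64x⁴ + 52x³ − 66x² + 23x − 21) ÷ lead(D) = −9x⁵ ÷ x³ = −9x². Subtract (−9x²)·D = −9x⁵ − 63x⁴ + 63x³ − 45x². Remainder: −x⁴ − 11x³ − 21x² + 23x − 21.
Step 3: lead(−x⁴ − 11x³ − 21x² + 23x − 21) ÷ lead(D) = −x⁴ ÷ x³ = −x. Subtract (−x)·D = −x⁴ − 7x³ + 7x² − 5x. Remainder: −4x³ − 28x² + 28x − 21.
Step 4: lead(−4x³ − 28x² + 28x − 21) ÷ lead(D) = −4x³ ÷ x³ = −4. Subtract (−4)·D = −4x³ − 28x² + 28x − 20. Remainder: −1.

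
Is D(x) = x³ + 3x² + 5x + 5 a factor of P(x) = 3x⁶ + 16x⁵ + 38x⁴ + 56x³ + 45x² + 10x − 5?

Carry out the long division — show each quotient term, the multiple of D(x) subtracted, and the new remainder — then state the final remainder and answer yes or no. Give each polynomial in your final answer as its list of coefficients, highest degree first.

Step 1: lead(3x⁶ + 16x⁵ + 38x⁴ + 56x³ + 45x² + 10x − 5) ÷ lead(D) = 3x⁶ ÷ x³ = 3x³. Subtract (3x³)·D = 3x⁶ + 9x⁵ + 15x⁴ + 15x³. Remainder: 7x⁵ + 23x⁴ + 41x³ + 45x² + 10x − 5.
Step 2: lead(7x⁵ + 23x⁴ + 41x³ + 45x² + 10x − 5) ÷ lead(D) = 7x⁵ ÷ x³ = 7x². Subtract (7x²)·D = 7x⁵ + 21x⁴ + 35x³ + 35x². Remainder: 2x⁴ + 6x³ + 10x² + 10x − 5.
Step 3: lead(2x⁴ + 6x³ + 10x² + 10x − 5) ÷ lead(D) = 2x⁴ ÷ x³ = 2x. Subtract (2x)·D = 2x⁴ + 6x³ + 10x² + 10x. Remainder: −5.

R = [-5], so D(x) is not a factor of P(x). no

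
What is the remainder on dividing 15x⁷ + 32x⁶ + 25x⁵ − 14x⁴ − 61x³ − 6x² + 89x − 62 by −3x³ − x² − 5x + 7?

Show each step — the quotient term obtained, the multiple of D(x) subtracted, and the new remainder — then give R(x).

Step 1: lead(15x⁷ + 32x⁶ + 25x⁵ − 14x⁴ − 61x³ − 6x² + 89x − 62) ÷ lead(D) = 15x⁷ ÷ −3x³ = −5x⁴. Subtract (−5x⁴)·D = 15x⁷ + 5x⁶ + 25x⁵ − 35x⁴. Remainder: 27x⁶ + 21x⁴ − 61x³ − 6x² + 89x − 62.
Step 2: lead(27x⁶ + 21x⁴ − 61x³ − 6x² + 89x − 62) ÷ lead(D) = 27x⁶ ÷ −3x³ = −9x³. Subtract (−9x³)·D = 27x⁶ + 9x⁵ + 45x⁴ − 63x³. Remainder: −9x⁵ − 24x⁴ + 2x³ − 6x² + 89x − 62.
Step 3: lead(−9x⁵ − 24x⁴ + 2x³ − 6x² + 89x − 62) ÷ lead(D) = −9x⁵ ÷ −3x³ = 3x². Subtract (3x²)·D = −9x⁵ − 3x⁴ − 15x³ + 21x². Remainder: −21x⁴ + 17x³ − 27x² + 89x − 62.
Step 4: lead(−21x⁴ + 17x³ − 27x² + 89x − 62) ÷ lead(D) = −21x⁴ ÷ −3x³ = 7x. Subtract (7x)·D = −21x⁴ − 7x³ − 35x² + 49x. Remainder: 24x³ + 8x² + 40x − 62.
Step 5: lead(24x³ + 8x² + 40x − 62) ÷ lead(D) = 24x³ ÷ −3x³ = −8. Subtract (−8)·D = 24x³ + 8x² + 40x − 56. Remainder: −6.

R(x) = −6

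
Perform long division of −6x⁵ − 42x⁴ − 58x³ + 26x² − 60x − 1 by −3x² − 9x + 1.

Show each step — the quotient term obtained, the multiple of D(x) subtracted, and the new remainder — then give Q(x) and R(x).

Q(x) = 2x³ + 8x² − 4x + 6; R(x) = −2x − 7

Step 1: lead(−6x⁵ − 42x⁴ − 58x³ + 26x² − 60x − 1) ÷ lead(D) = −6x⁵ ÷ −3x² = 2x³. Subtract (2x³)·D = −6x⁵ − 18x⁴ + 2x³. Remainder: −24x⁴ − 60x³ + 26x² − 60x − 1.
Step 2: lead(−24x⁴ − 60x³ + 26x² − 60x − 1) ÷ lead(D) = −24x⁴ ÷ −3x² = 8x². Subtract (8x²)·D = −24x⁴ − 72x³ + 8x². Remainder: 12x³ + 18x² − 60x − 1.
Step 3: lead(12x³ + 18x² − 60x − 1) ÷ lead(D) = 12x³ ÷ −3x² = −4x. Subtract (−4x)·D = 12x³ + 36x² − 4x. Remainder: −18x² − 56x − 1.
Step 4: lead(−18x² − 56x − 1) ÷ lead(D) = −18x² ÷ −3x² = 6. Subtract (6)·D = −18x² − 54x + 6. Remainder: −2x − 7.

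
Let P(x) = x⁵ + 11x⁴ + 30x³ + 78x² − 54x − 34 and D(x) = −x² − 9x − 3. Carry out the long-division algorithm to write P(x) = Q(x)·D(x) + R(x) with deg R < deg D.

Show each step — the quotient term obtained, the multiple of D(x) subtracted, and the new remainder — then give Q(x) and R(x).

Q(x) = −x³ − 2x² − 9x + 9; R(x) = −7

Step 1: lead(x⁵ + 11x⁴ + 30x³ + 78x² − 54x − 34) ÷ lead(D) = x⁵ ÷ −x² = −x³. Subtract (−x³)·D = x⁵ + 9x⁴ + 3x³. Remainder: 2x⁴ + 27x³ + 78x² − 54x − 34.
Step 2: lead(2x⁴ + 27x³ + 78x² − 54x − 34) ÷ lead(D) = 2x⁴ ÷ −x² = −2x². Subtract (−2x²)·D = 2x⁴ + 18x³ + 6x². Remainder: 9x³ + 72x² − 54x − 34.
Step 3: lead(9x³ + 72x² − 54x − 34) ÷ lead(D) = 9x³ ÷ −x² = −9x. Subtract (−9x)·D = 9x³ + 81x² + 27x. Remainder: −9x² − 81x − 34.
Step 4: lead(−9x² − 81x − 34) ÷ lead(D) = −9x² ÷ −x² = 9. Subtract (9)·D = −9x² − 81x − 27. Remainder: −7.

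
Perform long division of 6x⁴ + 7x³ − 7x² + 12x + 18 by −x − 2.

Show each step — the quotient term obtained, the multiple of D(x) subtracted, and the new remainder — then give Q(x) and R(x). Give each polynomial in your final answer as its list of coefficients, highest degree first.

Step 1: lead(6x⁴ + 7x³ − 7x² + 12x + 18) ÷ lead(D) = 6x⁴ ÷ −x = −6x³. Subtract (−6x³)·D = 6x⁴ + 12x³. Remainder: −5x³ − 7x² + 12x + 18.
Step 2: lead(−5x³ − 7x² + 12x + 18) ÷ lead(D) = −5x³ ÷ −x = 5x². Subtract (5x²)·D = −5x³ − 10x². Remainder: 3x² + 12x + 18.
Step 3: lead(3x² + 12x + 18) ÷ lead(D) = 3x² ÷ −x = −3x. Subtract (−3x)·D = 3x² + 6x. Remainder: 6x + 18.
Step 4: lead(6x + 18) ÷ lead(D) = 6x ÷ −x = −6. Subtract (−6)·D = 6x + 12. Remainder: 6.

Q = [-6, 5, -3, -6]; R = [6]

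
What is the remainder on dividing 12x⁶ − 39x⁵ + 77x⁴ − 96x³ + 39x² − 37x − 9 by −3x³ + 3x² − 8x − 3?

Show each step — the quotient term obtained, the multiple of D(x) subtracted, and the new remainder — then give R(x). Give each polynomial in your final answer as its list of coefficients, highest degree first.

Step 1: lead(12x⁶ − 39x⁵ + 77x⁴ − 96x³ + 39x² − 37x − 9) ÷ lead(D) = 12x⁶ ÷ −3x³ = −4x³. Subtract (−4x³)·D = 12x⁶ − 12x⁵ + 32x⁴ + 12x³. Remainder: −27x⁵ + 45x⁴ − 108x³ + 39x² − 37x − 9.
Step 2: lead(−27x⁵ + 45x⁴ − 108x³ + 39x² − 37x − 9) ÷ lead(D) = −27x⁵ ÷ −3x³ = 9x². Subtract (9x²)·D = −27x⁵ + 27x⁴ − 72x³ − 27x². Remainder: 18x⁴ − 36x³ + 66x² − 37x − 9.
Step 3: lead(18x⁴ − 36x³ + 66x² − 37x − 9) ÷ lead(D) = 18x⁴ ÷ −3x³ = −6x. Subtract (−6x)·D = 18x⁴ − 18x³ + 48x² + 18x. Remainder: −18x³ + 18x² − 55x − 9.
Step 4: lead(−18x³ + 18x² − 55x − 9) ÷ lead(D) = −18x³ ÷ −3x³ = 6. Subtract (6)·D = −18x³ + 18x² − 48x − 18. Remainder: −7x + 9.

R = [-7, 9]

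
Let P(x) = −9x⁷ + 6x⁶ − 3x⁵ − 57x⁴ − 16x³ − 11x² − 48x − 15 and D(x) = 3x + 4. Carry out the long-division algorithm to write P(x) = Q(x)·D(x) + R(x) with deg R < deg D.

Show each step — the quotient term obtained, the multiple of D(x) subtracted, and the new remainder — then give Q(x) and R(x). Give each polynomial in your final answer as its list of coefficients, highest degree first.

Step 1: lead(−9x⁷ + 6x⁶ − 3x⁵ − 57x⁴ − 16x³ − 11x² − 48x − 15) ÷ lead(D) = −9x⁷ ÷ 3x = −3x⁶. Subtract (−3x⁶)·D = −9x⁷ − 12x⁶. Remainder: 18x⁶ − 3x⁵ − 57x⁴ − 16x³ − 11x² − 48x − 15.
Step 2: lead(18x⁶ − 3x⁵ − 57x⁴ − 16x³ − 11x² − 48x − 15) ÷ lead(D) = 18x⁶ ÷ 3x = 6x⁵. Subtract (6x⁵)·D = 18x⁶ + 24x⁵. Remainder: −27x⁵ − 57x⁴ − 16x³ − 11x² − 48x − 15.
Step 3: lead(−27x⁵ − 57x⁴ − 16x³ − 11x² − 48x − 15) ÷ lead(D) = −27x⁵ ÷ 3x = −9x⁴. Subtract (−9x⁴)·D = −27x⁵ − 36x⁴. Remainder: −21x⁴ − 16x³ − 11x² − 48x − 15.
Step 4: lead(−21x⁴ − 16x³ − 11x² − 48x − 15) ÷ lead(D) = −21x⁴ ÷ 3x = −7x³. Subtract (−7x³)·D = −21x⁴ − 28x³. Remainder: 12x³ − 11x² − 48x − 15.
Step 5: lead(12x³ − 11x² − 48x − 15) ÷ lead(D) = 12x³ ÷ 3x = 4x². Subtract (4x²)·D = 12x³ + 16x². Remainder: −27x² − 48x − 15.
Step 6: lead(−27x² − 48x − 15) ÷ lead(D) = −27x² ÷ 3x = −9x. Subtract (−9x)·D = −27x² − 36x. Remainder: −12x − 15.
Step 7: lead(−12x − 15) ÷ lead(D) = −12x ÷ 3x = −4. Subtract (−4)·D = −12x − 16. Remainder: 1.

Q = [-3, 6, -9, -7, 4, -9, -4]; R = [1]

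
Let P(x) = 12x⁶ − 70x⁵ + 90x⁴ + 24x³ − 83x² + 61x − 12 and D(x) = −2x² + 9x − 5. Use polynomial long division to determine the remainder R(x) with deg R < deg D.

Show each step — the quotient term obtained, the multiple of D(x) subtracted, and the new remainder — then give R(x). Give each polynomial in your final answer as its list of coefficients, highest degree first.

Step 1: lead(12x⁶ − 70x⁵ + 90x⁴ + 24x³ − 83x² + 61x − 12) ÷ lead(D) = 12x⁶ ÷ −2x² = −6x⁴. Subtract (−6x⁴)·D = 12x⁶ − 54x⁵ + 30x⁴. Remainder: −16x⁵ + 60x⁴ + 24x³ − 83x² + 61x − 12.
Step 2: lead(−16x⁵ + 60x⁴ + 24x³ − 83x² + 61x − 12) ÷ lead(D) = −16x⁵ ÷ −2x² = 8x³. Subtract (8x³)·D = −16x⁵ + 72x⁴ − 40x³. Remainder: −12x⁴ + 64x³ − 83x² + 61x − 12.
Step 3: lead(−12x⁴ + 64x³ − 83x² + 61x − 12) ÷ lead(D) = −12x⁴ ÷ −2x² = 6x². Subtract (6x²)·D = −12x⁴ + 54x³ − 30x². Remainder: 10x³ − 53x² + 61x − 12.
Step 4: lead(10x³ − 53x² + 61x − 12) ÷ lead(D) = 10x³ ÷ −2x² = −5x. Subtract (−5x)·D = 10x³ − 45x² + 25x. Remainder: −8x² + 36x − 12.
Step 5: lead(−8x² + 36x − 12) ÷ lead(D) = −8x² ÷ −2x² = 4. Subtract (4)·D = −8x² + 36x − 20. Remainder: 8.

R = [8]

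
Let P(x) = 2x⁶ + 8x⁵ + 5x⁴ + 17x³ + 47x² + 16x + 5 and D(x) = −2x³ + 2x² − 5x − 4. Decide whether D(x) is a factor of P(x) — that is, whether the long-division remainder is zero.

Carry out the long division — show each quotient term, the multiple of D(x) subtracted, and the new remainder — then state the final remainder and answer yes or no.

Step 1: lead(2x⁶ + 8x⁵ + 5x⁴ + 17x³ + 47x² + 16x + 5) ÷ lead(D) = 2x⁶ ÷ −2x³ = −x³. Subtract (−x³)·D = 2x⁶ − 2x⁵ + 5x⁴ + 4x³. Remainder: 10x⁵ + 13x³ + 47x² + 16x + 5.
Step 2: lead(10x⁵ + 13x³ + 47x² + 16x + 5) ÷ lead(D) = 10x⁵ ÷ −2x³ = −5x². Subtract (−5x²)·D = 10x⁵ − 10x⁴ + 25x³ + 20x². Remainder: 10x⁴ − 12x³ + 27x² + 16x + 5.
Step 3: lead(10x⁴ − 12x³ + 27x² + 16x + 5) ÷ lead(D) = 10x⁴ ÷ −2x³ = −5x. Subtract (−5x)·D = 10x⁴ − 10x³ + 25x² + 20x. Remainder: −2x³ + 2x² − 4x + 5.
Step 4: lead(−2x³ + 2x² − 4x + 5) ÷ lead(D) = −2x³ ÷ −2x³ = 1. Subtract (1)·D = −2x³ + 2x² − 5x − 4. Remainder: x + 9.

R(x) = x + 9, so D(x) is not a factor of P(x). no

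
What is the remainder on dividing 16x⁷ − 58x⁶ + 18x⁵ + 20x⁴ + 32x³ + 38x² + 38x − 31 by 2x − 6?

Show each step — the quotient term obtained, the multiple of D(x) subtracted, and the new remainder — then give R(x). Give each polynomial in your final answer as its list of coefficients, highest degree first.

R = [-7]

Step 1: lead(16x⁷ − 58x⁶ + 18x⁵ + 20x⁴ + 32x³ + 38x² + 38x − 31) ÷ lead(D) = 16x⁷ ÷ 2x = 8x⁶. Subtract (8x⁶)·D = 16x⁷ − 48x⁶. Remainder: −10x⁶ + 18x⁵ + 20x⁴ + 32x³ + 38x² + 38x − 31.
Step 2: lead(−10x⁶ + 18x⁵ + 20x⁴ + 32x³ + 38x² + 38x − 31) ÷ lead(D) = −10x⁶ ÷ 2x = −5x⁵. Subtract (−5x⁵)·D = −10x⁶ + 30x⁵. Remainder: −12x⁵ + 20x⁴ + 32x³ + 38x² + 38x − 31.
Step 3: lead(−12x⁵ + 20x⁴ + 32x³ + 38x² + 38x − 31) ÷ lead(D) = −12x⁵ ÷ 2x = −6x⁴. Subtract (−6x⁴)·D = −12x⁵ + 36x⁴. Remainder: −16x⁴ + 32x³ + 38x² + 38x − 31.
Step 4: lead(−16x⁴ + 32x³ + 38x² + 38x − 31) ÷ lead(D) = −16x⁴ ÷ 2x = −8x³. Subtract (−8x³)·D = −16x⁴ + 48x³. Remainder: −16x³ + 38x² + 38x − 31.
Step 5: lead(−16x³ + 38x² + 38x − 31) ÷ lead(D) = −16x³ ÷ 2x = −8x². Subtract (−8x²)·D = −16x³ + 48x². Remainder: −10x² + 38x − 31.
Step 6: lead(−10x² + 38x − 31) ÷ lead(D) = −10x² ÷ 2x = −5x. Subtract (−5x)·D = −10x² + 30x. Remainder: 8x − 31.
Step 7: lead(8x − 31) ÷ lead(D) = 8x ÷ 2x = 4. Subtract (4)·D = 8x − 24. Remainder: −7.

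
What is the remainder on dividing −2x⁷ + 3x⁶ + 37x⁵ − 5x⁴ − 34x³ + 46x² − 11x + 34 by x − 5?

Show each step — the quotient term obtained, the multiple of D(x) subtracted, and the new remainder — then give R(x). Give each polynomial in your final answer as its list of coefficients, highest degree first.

Step 1: lead(−2x⁷ + 3x⁶ + 37x⁵ − 5x⁴ − 34x³ + 46x² − 11x + 34) ÷ lead(D) = −2x⁷ ÷ x = −2x⁶. Subtract (−2x⁶)·D = −2x⁷ + 10x⁶. Remainder: −7x⁶ + 37x⁵ − 5x⁴ − 34x³ + 46x² − 11x + 34.
Step 2: lead(−7x⁶ + 37x⁵ − 5x⁴ − 34x³ + 46x² − 11x + 34) ÷ lead(D) = −7x⁶ ÷ x = −7x⁵. Subtract (−7x⁵)·D = −7x⁶ + 35x⁵. Remainder: 2x⁵ − 5x⁴ − 34x³ + 46x² − 11x + 34.
Step 3: lead(2x⁵ − 5x⁴ − 34x³ + 46x² − 11x + 34) ÷ lead(D) = 2x⁵ ÷ x = 2x⁴. Subtract (2x⁴)·D = 2x⁵ − 10x⁴. Remainder: 5x⁴ − 34x³ + 46x² − 11x + 34.
Step 4: lead(5x⁴ − 34x³ + 46x² − 11x + 34) ÷ lead(D) = 5x⁴ ÷ x = 5x³. Subtract (5x³)·D = 5x⁴ − 25x³. Remainder: −9x³ + 46x² − 11x + 34.
Step 5: lead(−9x³ + 46x² − 11x + 34) ÷ lead(D) = −9x³ ÷ x = −9x². Subtract (−9x²)·D = −9x³ + 45x². Remainder: x² − 11x + 34.
Step 6: lead(x² − 11x + 34) ÷ lead(D) = x² ÷ x = x. Subtract (x)·D = x² − 5x. Remainder: −6x + 34.
Step 7: lead(−6x + 34) ÷ lead(D) = −6x ÷ x = −6. Subtract (−6)·D = −6x + 30. Remainder: 4.

R = [4]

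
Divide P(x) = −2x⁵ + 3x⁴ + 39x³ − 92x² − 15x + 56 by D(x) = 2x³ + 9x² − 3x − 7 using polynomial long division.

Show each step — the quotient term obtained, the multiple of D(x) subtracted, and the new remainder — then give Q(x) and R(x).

Q(x) = −x² + 6x − 9; R(x) = −7

Step 1: lead(−2x⁵ + 3x⁴ + 39x³ − 92x² − 15x + 56) ÷ lead(D) = −2x⁵ ÷ 2x³ = −x². Subtract (−x²)·D = −2x⁵ − 9x⁴ + 3x³ + 7x². Remainder: 12x⁴ + 36x³ − 99x² − 15x + 56.
Step 2: lead(12x⁴ + 36x³ − 99x² − 15x + 56) ÷ lead(D) = 12x⁴ ÷ 2x³ = 6x. Subtract (6x)·D = 12x⁴ + 54x³ − 18x² − 42x. Remainder: −18x³ − 81x² + 27x + 56.
Step 3: lead(−18x³ − 81x² + 27x + 56) ÷ lead(D) = −18x³ ÷ 2x³ = −9. Subtract (−9)·D = −18x³ − 81x² + 27x + 63. Remainder: −7.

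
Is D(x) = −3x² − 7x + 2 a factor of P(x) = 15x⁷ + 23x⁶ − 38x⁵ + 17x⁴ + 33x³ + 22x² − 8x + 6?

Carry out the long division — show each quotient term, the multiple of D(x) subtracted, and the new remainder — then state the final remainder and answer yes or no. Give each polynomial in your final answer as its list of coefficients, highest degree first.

Step 1: lead(15x⁷ + 23x⁶ − 38x⁵ + 17x⁴ + 33x³ + 22x² − 8x + 6) ÷ lead(D) = 15x⁷ ÷ −3x² = −5x⁵. Subtract (−5x⁵)·D = 15x⁷ + 35x⁶ − 10x⁵. Remainder: −12x⁶ − 28x⁵ + 17x⁴ + 33x³ + 22x² − 8x + 6.
Step 2: lead(−12x⁶ − 28x⁵ + 17x⁴ + 33x³ + 22x² − 8x + 6) ÷ lead(D) = −12x⁶ ÷ −3x² = 4x⁴. Subtract (4x⁴)·D = −12x⁶ − 28x⁵ + 8x⁴. Remainder: 9x⁴ + 33x³ + 22x² − 8x + 6.
Step 3: lead(9x⁴ + 33x³ + 22x² − 8x + 6) ÷ lead(D) = 9x⁴ ÷ −3x² = −3x². Subtract (−3x²)·D = 9x⁴ + 21x³ − 6x². Remainder: 12x³ + 28x² − 8x + 6.
Step 4: lead(12x³ + 28x² − 8x + 6) ÷ lead(D) = 12x³ ÷ −3x² = −4x. Subtract (−4x)·D = 12x³ + 28x² − 8x. Remainder: 6.

R = [6], so D(x) is not a factor of P(x). no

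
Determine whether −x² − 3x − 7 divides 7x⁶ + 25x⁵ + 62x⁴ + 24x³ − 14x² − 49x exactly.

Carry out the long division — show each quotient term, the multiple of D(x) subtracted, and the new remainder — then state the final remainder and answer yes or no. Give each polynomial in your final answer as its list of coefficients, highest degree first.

Step 1: lead(7x⁶ + 25x⁵ + 62x⁴ + 24x³ − 14x² − 49x) ÷ lead(D) = 7x⁶ ÷ −x² = −7x⁴. Subtract (−7x⁴)·D = 7x⁶ + 21x⁵ + 49x⁴. Remainder: 4x⁵ + 13x⁴ + 24x³ − 14x² − 49x.
Step 2: lead(4x⁵ + 13x⁴ + 24x³ − 14x² − 49x) ÷ lead(D) = 4x⁵ ÷ −x² = −4x³. Subtract (−4x³)·D = 4x⁵ + 12x⁴ + 28x³. Remainder: x⁴ − 4x³ − 14x² − 49x.
Step 3: lead(x⁴ − 4x³ − 14x² − 49x) ÷ lead(D) = x⁴ ÷ −x² = −x². Subtract (−x²)·D = x⁴ + 3x³ + 7x². Remainder: −7x³ − 21x² − 49x.
Step 4: lead(−7x³ − 21x² − 49x) ÷ lead(D) = −7x³ ÷ −x² = 7x. Subtract (7x)·D = −7x³ − 21x² − 49x. Remainder: 0.

R = [0], so D(x) is a factor of P(x). yes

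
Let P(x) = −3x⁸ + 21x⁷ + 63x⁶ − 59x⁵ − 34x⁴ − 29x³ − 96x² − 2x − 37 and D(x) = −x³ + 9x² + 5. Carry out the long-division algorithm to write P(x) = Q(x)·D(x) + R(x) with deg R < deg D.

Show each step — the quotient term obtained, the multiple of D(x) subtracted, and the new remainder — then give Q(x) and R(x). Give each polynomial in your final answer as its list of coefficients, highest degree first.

Step 1: lead(−3x⁸ + 21x⁷ + 63x⁶ − 59x⁵ − 34x⁴ − 29x³ − 96x² − 2x − 37) ÷ lead(D) = −3x⁸ ÷ −x³ = 3x⁵. Subtract (3x⁵)·D = −3x⁸ + 27x⁷ + 15x⁵. Remainder: −6x⁷ + 63x⁶ − 74x⁵ − 34x⁴ − 29x³ − 96x² − 2x − 37.
Step 2: lead(−6x⁷ + 63x⁶ − 74x⁵ − 34x⁴ − 29x³ − 96x² − 2x − 37) ÷ lead(D) = −6x⁷ ÷ −x³ = 6x⁴. Subtract (6x⁴)·D = −6x⁷ + 54x⁶ + 30x⁴. Remainder: 9x⁶ − 74x⁵ − 64x⁴ − 29x³ − 96x² − 2x − 37.
Step 3: lead(9x⁶ − 74x⁵ − 64x⁴ − 29x³ − 96x² − 2x − 37) ÷ lead(D) = 9x⁶ ÷ −x³ = −9x³. Subtract (−9x³)·D = 9x⁶ − 81x⁵ − 45x³. Remainder: 7x⁵ − 64x⁴ + 16x³ − 96x² − 2x − 37.
Step 4: lead(7x⁵ − 64x⁴ + 16x³ − 96x² − 2x − 37) ÷ lead(D) = 7x⁵ ÷ −x³ = −7x². Subtract (−7x²)·D = 7x⁵ − 63x⁴ − 35x². Remainder: −x⁴ + 16x³ − 61x² − 2x − 37.
Step 5: lead(−x⁴ + 16x³ − 61x² − 2x − 37) ÷ lead(D) = −x⁴ ÷ −x³ = x. Subtract (x)·D = −x⁴ + 9x³ + 5x. Remainder: 7x³ − 61x² − 7x − 37.
Step 6: lead(7x³ − 61x² − 7x − 37) ÷ lead(D) = 7x³ ÷ −x³ = −7. Subtract (−7)·D = 7x³ − 63x² − 35. Remainder: 2x² − 7x − 2.

Q = [3, 6, -9, -7, 1, -7]; R = [2, -7, -2]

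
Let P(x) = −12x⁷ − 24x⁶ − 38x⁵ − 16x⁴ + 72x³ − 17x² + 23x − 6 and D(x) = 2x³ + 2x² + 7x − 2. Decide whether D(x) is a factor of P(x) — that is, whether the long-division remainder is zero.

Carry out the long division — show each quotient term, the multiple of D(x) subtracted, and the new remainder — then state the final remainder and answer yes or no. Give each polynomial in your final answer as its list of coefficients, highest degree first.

Step 1: lead(−12x⁷ − 24x⁶ − 38x⁵ − 16x⁴ + 72x³ − 17x² + 23x − 6) ÷ lead(D) = −12x⁷ ÷ 2x³ = −6x⁴. Subtract (−6x⁴)·D = −12x⁷ − 12x⁶ − 42x⁵ + 12x⁴. Remainder: −12x⁶ + 4x⁵ − 28x⁴ + 72x³ − 17x² + 23x − 6.
Step 2: lead(−12x⁶ + 4x⁵ − 28x⁴ + 72x³ − 17x² + 23x − 6) ÷ lead(D) = −12x⁶ ÷ 2x³ = −6x³. Subtract (−6x³)·D = −12x⁶ − 12x⁵ − 42x⁴ + 12x³. Remainder: 16x⁵ + 14x⁴ + 60x³ − 17x² + 23x − 6.
Step 3: lead(16x⁵ + 14x⁴ + 60x³ − 17x² + 23x − 6) ÷ lead(D) = 16x⁵ ÷ 2x³ = 8x². Subtract (8x²)·D = 16x⁵ + 16x⁴ + 56x³ − 16x². Remainder: −2x⁴ + 4x³ − x² + 23x − 6.
Step 4: lead(−2x⁴ + 4x³ − x² + 23x − 6) ÷ lead(D) = −2x⁴ ÷ 2x³ = −x. Subtract (−x)·D = −2x⁴ − 2x³ − 7x² + 2x. Remainder: 6x³ + 6x² + 21x − 6.
Step 5: lead(6x³ + 6x² + 21x − 6) ÷ lead(D) = 6x³ ÷ 2x³ = 3. Subtract (3)·D = 6x³ + 6x² + 21x − 6. Remainder: 0.

R = [0], so D(x) is a factor of P(x). yes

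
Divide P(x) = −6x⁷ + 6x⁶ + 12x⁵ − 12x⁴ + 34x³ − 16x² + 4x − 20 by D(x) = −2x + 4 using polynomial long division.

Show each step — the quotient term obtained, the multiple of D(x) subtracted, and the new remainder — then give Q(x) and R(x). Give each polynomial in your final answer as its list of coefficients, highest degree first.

Step 1: lead(−6x⁷ + 6x⁶ + 12x⁵ − 12x⁴ + 34x³ − 16x² + 4x − 20) ÷ lead(D) = −6x⁷ ÷ −2x = 3x⁶. Subtract (3x⁶)·D = −6x⁷ + 12x⁶. Remainder: −6x⁶ + 12x⁵ − 12x⁴ + 34x³ − 16x² + 4x − 20.
Step 2: lead(−6x⁶ + 12x⁵ − 12x⁴ + 34x³ − 16x² + 4x − 20) ÷ lead(D) = −6x⁶ ÷ −2x = 3x⁵. Subtract (3x⁵)·D = −6x⁶ + 12x⁵. Remainder: −12x⁴ + 34x³ − 16x² + 4x − 20.
Step 3: lead(−12x⁴ + 34x³ − 16x² + 4x − 20) ÷ lead(D) = −12x⁴ ÷ −2x = 6x³. Subtract (6x³)·D = −12x⁴ + 24x³. Remainder: 10x³ − 16x² + 4x − 20.
Step 4: lead(10x³ − 16x² + 4x − 20) ÷ lead(D) = 10x³ ÷ −2x = −5x². Subtract (−5x²)·D = 10x³ − 20x². Remainder: 4x² + 4x − 20.
Step 5: lead(4x² + 4x − 20) ÷ lead(D) = 4x² ÷ −2x = −2x. Subtract (−2x)·D = 4x² − 8x. Remainder: 12x − 20.
Step 6: lead(12x − 20) ÷ lead(D) = 12x ÷ −2x = −6. Subtract (−6)·D = 12x − 24. Remainder: 4.

Q = [3, 3, 0, 6, -5, -2, -6]; R = [4]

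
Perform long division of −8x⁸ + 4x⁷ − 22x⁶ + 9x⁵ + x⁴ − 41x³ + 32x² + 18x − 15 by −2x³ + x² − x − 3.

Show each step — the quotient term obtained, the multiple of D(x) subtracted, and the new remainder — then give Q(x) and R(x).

Q(x) = 4x⁵ + 9x³ − 6x² − 8x + 6; R(x) = 3

Step 1: lead(−8x⁸ + 4x⁷ − 22x⁶ + 9x⁵ + x⁴ − 41x³ + 32x² + 18x − 15) ÷ lead(D) = −8x⁸ ÷ −2x³ = 4x⁵. Subtract (4x⁵)·D = −8x⁸ + 4x⁷ − 4x⁶ − 12x⁵. Remainder: −18x⁶ + 21x⁵ + x⁴ − 41x³ + 32x² + 18x − 15.
Step 2: lead(−18x⁶ + 21x⁵ + x⁴ − 41x³ + 32x² + 18x − 15) ÷ lead(D) = −18x⁶ ÷ −2x³ = 9x³. Subtract (9x³)·D = −18x⁶ + 9x⁵ − 9x⁴ − 27x³. Remainder: 12x⁵ + 10x⁴ − 14x³ + 32x² + 18x − 15.
Step 3: lead(12x⁵ + 10x⁴ − 14x³ + 32x² + 18x − 15) ÷ lead(D) = 12x⁵ ÷ −2x³ = −6x². Subtract (−6x²)·D = 12x⁵ − 6x⁴ + 6x³ + 18x². Remainder: 16x⁴ − 20x³ + 14x² + 18x − 15.
Step 4: lead(16x⁴ − 20x³ + 14x² + 18x − 15) ÷ lead(D) = 16x⁴ ÷ −2x³ = −8x. Subtract (−8x)·D = 16x⁴ − 8x³ + 8x² + 24x. Remainder: −12x³ + 6x² − 6x − 15.
Step 5: lead(−12x³ + 6x² − 6x − 15) ÷ lead(D) = −12x³ ÷ −2x³ = 6. Subtract (6)·D = −12x³ + 6x² − 6x − 18. Remainder: 3.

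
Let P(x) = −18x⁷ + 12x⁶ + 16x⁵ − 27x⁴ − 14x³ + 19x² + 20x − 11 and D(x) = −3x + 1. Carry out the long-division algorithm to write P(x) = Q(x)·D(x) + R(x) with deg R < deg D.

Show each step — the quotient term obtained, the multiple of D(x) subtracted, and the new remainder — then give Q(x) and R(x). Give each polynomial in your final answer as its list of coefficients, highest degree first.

Step 1: lead(−18x⁷ + 12x⁶ + 16x⁵ − 27x⁴ − 14x³ + 19x² + 20x − 11) ÷ lead(D) = −18x⁷ ÷ −3x = 6x⁶. Subtract (6x⁶)·D = −18x⁷ + 6x⁶. Remainder: 6x⁶ + 16x⁵ − 27x⁴ − 14x³ + 19x² + 20x − 11.
Step 2: lead(6x⁶ + 16x⁵ − 27x⁴ − 14x³ + 19x² + 20x − 11) ÷ lead(D) = 6x⁶ ÷ −3x = −2x⁵. Subtract (−2x⁵)·D = 6x⁶ − 2x⁵. Remainder: 18x⁵ − 27x⁴ − 14x³ + 19x² + 20x − 11.
Step 3: lead(18x⁵ − 27x⁴ − 14x³ + 19x² + 20x − 11) ÷ lead(D) = 18x⁵ ÷ −3x = −6x⁴. Subtract (−6x⁴)·D = 18x⁵ − 6x⁴. Remainder: −21x⁴ − 14x³ + 19x² + 20x − 11.
Step 4: lead(−21x⁴ − 14x³ + 19x² + 20x − 11) ÷ lead(D) = −21x⁴ ÷ −3x = 7x³. Subtract (7x³)·D = −21x⁴ + 7x³. Remainder: −21x³ + 19x² + 20x − 11.
Step 5: lead(−21x³ + 19x² + 20x − 11) ÷ lead(D) = −21x³ ÷ −3x = 7x². Subtract (7x²)·D = −21x³ + 7x². Remainder: 12x² + 20x − 11.
Step 6: lead(12x² + 20x − 11) ÷ lead(D) = 12x² ÷ −3x = −4x. Subtract (−4x)·D = 12x² − 4x. Remainder: 24x − 11.
Step 7: lead(24x − 11) ÷ lead(D) = 24x ÷ −3x = −8. Subtract (−8)·D = 24x − 8. Remainder: −3.

Q = [6, -2, -6, 7, 7, -4, -8]; R = [-3]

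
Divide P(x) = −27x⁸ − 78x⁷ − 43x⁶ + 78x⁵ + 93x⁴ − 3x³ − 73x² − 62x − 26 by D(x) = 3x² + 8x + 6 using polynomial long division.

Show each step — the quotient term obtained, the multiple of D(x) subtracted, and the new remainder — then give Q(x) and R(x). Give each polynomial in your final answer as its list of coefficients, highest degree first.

Q = [-9, -2, 9, 6, -3, -5, -5]; R = [8, 4]

Step 1: lead(−27x⁸ − 78x⁷ − 43x⁶ + 78x⁵ + 93x⁴ − 3x³ − 73x² − 62x − 26) ÷ lead(D) = −27x⁸ ÷ 3x² = −9x⁶. Subtract (−9x⁶)·D = −27x⁸ − 72x⁷ − 54x⁶. Remainder: −6x⁷ + 11x⁶ + 78x⁵ + 93x⁴ − 3x³ − 73x² − 62x − 26.
Step 2: lead(−6x⁷ + 11x⁶ + 78x⁵ + 93x⁴ − 3x³ − 73x² − 62x − 26) ÷ lead(D) = −6x⁷ ÷ 3x² = −2x⁵. Subtract (−2x⁵)·D = −6x⁷ − 16x⁶ − 12x⁵. Remainder: 27x⁶ + 90x⁵ + 93x⁴ − 3x³ − 73x² − 62x − 26.
Step 3: lead(27x⁶ + 90x⁵ + 93x⁴ − 3x³ − 73x² − 62x − 26) ÷ lead(D) = 27x⁶ ÷ 3x² = 9x⁴. Subtract (9x⁴)·D = 27x⁶ + 72x⁵ + 54x⁴. Remainder: 18x⁵ + 39x⁴ − 3x³ − 73x² − 62x − 26.
Step 4: lead(18x⁵ + 39x⁴ − 3x³ − 73x² − 62x − 26) ÷ lead(D) = 18x⁵ ÷ 3x² = 6x³. Subtract (6x³)·D = 18x⁵ + 48x⁴ + 36x³. Remainder: −9x⁴ − 39x³ − 73x² − 62x − 26.
Step 5: lead(−9x⁴ − 39x³ − 73x² − 62x − 26) ÷ lead(D) = −9x⁴ ÷ 3x² = −3x². Subtract (−3x²)·D = −9x⁴ − 24x³ − 18x². Remainder: −15x³ − 55x² − 62x − 26.
Step 6: lead(−15x³ − 55x² − 62x − 26) ÷ lead(D) = −15x³ ÷ 3x² = −5x. Subtract (−5x)·D = −15x³ − 40x² − 30x. Remainder: −15x² − 32x − 26.
Step 7: lead(−15x² − 32x − 26) ÷ lead(D) = −15x² ÷ 3x² = −5. Subtract (−5)·D = −15x² − 40x − 30. Remainder: 8x + 4.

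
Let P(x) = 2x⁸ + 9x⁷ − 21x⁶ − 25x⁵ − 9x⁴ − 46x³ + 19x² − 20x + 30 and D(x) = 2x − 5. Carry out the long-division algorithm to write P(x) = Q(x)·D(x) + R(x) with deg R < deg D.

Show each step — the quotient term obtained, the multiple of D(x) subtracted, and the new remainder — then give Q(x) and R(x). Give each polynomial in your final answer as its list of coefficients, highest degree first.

Step 1: lead(2x⁸ + 9x⁷ − 21x⁶ − 25x⁵ − 9x⁴ − 46x³ + 19x² − 20x + 30) ÷ lead(D) = 2x⁸ ÷ 2x = x⁷. Subtract (x⁷)·D = 2x⁸ − 5x⁷. Remainder: 14x⁷ − 21x⁶ − 25x⁵ − 9x⁴ − 46x³ + 19x² − 20x + 30.
Step 2: lead(14x⁷ − 21x⁶ − 25x⁵ − 9x⁴ − 46x³ + 19x² − 20x + 30) ÷ lead(D) = 14x⁷ ÷ 2x = 7x⁶. Subtract (7x⁶)·D = 14x⁷ − 35x⁶. Remainder: 14x⁶ − 25x⁵ − 9x⁴ − 46x³ + 19x² − 20x + 30.
Step 3: lead(14x⁶ − 25x⁵ − 9x⁴ − 46x³ + 19x² − 20x + 30) ÷ lead(D) = 14x⁶ ÷ 2x = 7x⁵. Subtract (7x⁵)·D = 14x⁶ − 35x⁵. Remainder: 10x⁵ − 9x⁴ − 46x³ + 19x² − 20x + 30.
Step 4: lead(10x⁵ − 9x⁴ − 46x³ + 19x² − 20x + 30) ÷ lead(D) = 10x⁵ ÷ 2x = 5x⁴. Subtract (5x⁴)·D = 10x⁵ − 25x⁴. Remainder: 16x⁴ − 46x³ + 19x² − 20x + 30.
Step 5: lead(16x⁴ − 46x³ + 19x² − 20x + 30) ÷ lead(D) = 16x⁴ ÷ 2x = 8x³. Subtract (8x³)·D = 16x⁴ − 40x³. Remainder: −6x³ + 19x² − 20x + 30.
Step 6: lead(−6x³ + 19x² − 20x + 30) ÷ lead(D) = −6x³ ÷ 2x = −3x². Subtract (−3x²)·D = −6x³ + 15x². Remainder: 4x² − 20x + 30.
Step 7: lead(4x² − 20x + 30) ÷ lead(D) = 4x² ÷ 2x = 2x. Subtract (2x)·D = 4x² − 10x. Remainder: −10x + 30.
Step 8: lead(−10x + 30) ÷ lead(D) = −10x ÷ 2x = −5. Subtract (−5)·D = −10x + 25. Remainder: 5.

Q = [1, 7, 7, 5, 8, -3, 2, -5]; R = [5]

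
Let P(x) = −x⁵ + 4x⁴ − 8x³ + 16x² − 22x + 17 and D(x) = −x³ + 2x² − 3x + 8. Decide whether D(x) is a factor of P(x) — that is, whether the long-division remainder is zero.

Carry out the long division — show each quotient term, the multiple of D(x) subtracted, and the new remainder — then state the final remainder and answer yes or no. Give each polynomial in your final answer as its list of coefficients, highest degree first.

Step 1: lead(−x⁵ + 4x⁴ − 8x³ + 16x² − 22x + 17) ÷ lead(D) = −x⁵ ÷ −x³ = x². Subtract (x²)·D = −x⁵ + 2x⁴ − 3x³ + 8x². Remainder: 2x⁴ − 5x³ + 8x² − 22x + 17.
Step 2: lead(2x⁴ − 5x³ + 8x² − 22x + 17) ÷ lead(D) = 2x⁴ ÷ −x³ = −2x. Subtract (−2x)·D = 2x⁴ − 4x³ + 6x² − 16x. Remainder: −x³ + 2x² − 6x + 17.
Step 3: lead(−x³ + 2x² − 6x + 17) ÷ lead(D) = −x³ ÷ −x³ = 1. Subtract (1)·D = −x³ + 2x² − 3x + 8. Remainder: −3x + 9.

R = [-3, 9], so D(x) is not a factor of P(x). no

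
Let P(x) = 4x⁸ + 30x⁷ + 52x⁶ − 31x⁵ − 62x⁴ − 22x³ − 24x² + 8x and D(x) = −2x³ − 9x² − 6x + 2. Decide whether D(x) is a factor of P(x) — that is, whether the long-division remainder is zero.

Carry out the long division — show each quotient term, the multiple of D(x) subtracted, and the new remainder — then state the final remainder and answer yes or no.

R(x) = 0, so D(x) is a factor of P(x). yes

Step 1: lead(4x⁸ + 30x⁷ + 52x⁶ − 31x⁵ − 62x⁴ − 22x³ − 24x² + 8x) ÷ lead(D) = 4x⁸ ÷ −2x³ = −2x⁵. Subtract (−2x⁵)·D = 4x⁸ + 18x⁷ + 12x⁶ − 4x⁵. Remainder: 12x⁷ + 40x⁶ − 27x⁵ − 62x⁴ − 22x³ − 24x² + 8x.
Step 2: lead(12x⁷ + 40x⁶ − 27x⁵ − 62x⁴ − 22x³ − 24x² + 8x) ÷ lead(D) = 12x⁷ ÷ −2x³ = −6x⁴. Subtract (−6x⁴)·D = 12x⁷ + 54x⁶ + 36x⁵ − 12x⁴. Remainder: −14x⁶ − 63x⁵ − 50x⁴ − 22x³ − 24x² + 8x.
Step 3: lead(−14x⁶ − 63x⁵ − 50x⁴ − 22x³ − 24x² + 8x) ÷ lead(D) = −14x⁶ ÷ −2x³ = 7x³. Subtract (7x³)·D = −14x⁶ − 63x⁵ − 42x⁴ + 14x³. Remainder: −8x⁴ − 36x³ − 24x² + 8x.
Step 4: lead(−8x⁴ − 36x³ − 24x² + 8x) ÷ lead(D) = −8x⁴ ÷ −2x³ = 4x. Subtract (4x)·D = −8x⁴ − 36x³ − 24x² + 8x. Remainder: 0.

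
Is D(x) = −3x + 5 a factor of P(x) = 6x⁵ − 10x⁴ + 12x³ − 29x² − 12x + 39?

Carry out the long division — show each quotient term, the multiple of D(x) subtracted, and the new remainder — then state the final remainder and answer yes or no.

R(x) = −6, so D(x) is not a factor of P(x). no

Step 1: lead(6x⁵ − 10x⁴ + 12x³ − 29x² − 12x + 39) ÷ lead(D) = 6x⁵ ÷ −3x = −2x⁴. Subtract (−2x⁴)·D = 6x⁵ − 10x⁴. Remainder: 12x³ − 29x² − 12x + 39.
Step 2: lead(12x³ − 29x² − 12x + 39) ÷ lead(D) = 12x³ ÷ −3x = −4x². Subtract (−4x²)·D = 12x³ − 20x². Remainder: −9x² − 12x + 39.
Step 3: lead(−9x² − 12x + 39) ÷ lead(D) = −9x² ÷ −3x = 3x. Subtract (3x)·D = −9x² + 15x. Remainder: −27x + 39.
Step 4: lead(−27x + 39) ÷ lead(D) = −27x ÷ −3x = 9. Subtract (9)·D = −27x + 45. Remainder: −6.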